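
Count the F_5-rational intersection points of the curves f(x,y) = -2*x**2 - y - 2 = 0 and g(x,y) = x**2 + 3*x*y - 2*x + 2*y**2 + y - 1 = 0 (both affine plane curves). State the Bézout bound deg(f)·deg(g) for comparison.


Common zeros: {(0, 3)}; count = 1; Bézout bound = 4.

deg(f) = 2, deg(g) = 2, so Bézout bound = 4.
Scan x ∈ F_5. For each x, list the y ∈ F_5 with f(x, y) ≡ 0 and those with g(x, y) ≡ 0 (mod 5); the common zeros in that column are the intersection.
  x = 0: f ≡ 0 at y ∈ {3}; g ≡ 0 at y ∈ {3, 4}; common: {3}.
  x = 1: f ≡ 0 at y ∈ {1}; g ≡ 0 at y ∈ ∅; common: ∅.
  x = 2: f ≡ 0 at y ∈ {0}; g ≡ 0 at y ∈ ∅; common: ∅.
  x = 3: f ≡ 0 at y ∈ {0}; g ≡ 0 at y ∈ {2, 3}; common: ∅.
  x = 4: f ≡ 0 at y ∈ {1}; g ≡ 0 at y ∈ ∅; common: ∅.
Collecting: common zeros = {(0, 3)}, so the count is 1.
Comparison with the Bézout bound: 1 ≤ 4 = deg(f)·deg(g), as expected for curves with no common component (the affine F_5-count falls short of the bound because intersections may lie at infinity, over extension fields, or carry multiplicity).


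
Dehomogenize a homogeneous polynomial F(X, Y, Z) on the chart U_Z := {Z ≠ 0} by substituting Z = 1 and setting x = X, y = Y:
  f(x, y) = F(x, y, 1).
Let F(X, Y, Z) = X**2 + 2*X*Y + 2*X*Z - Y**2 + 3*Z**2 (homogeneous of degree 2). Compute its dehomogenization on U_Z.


f(x, y) = x**2 + 2*x*y + 2*x - y**2 + 3

On U_Z we set Z = 1. Each monomial c·X^i·Y^j·Z^k in F becomes c·x^i·y^j·1^k = c·x^i·y^j.
Substituting Z = 1: F(X, Y, 1) = x**2 + 2*x*y + 2*x - y**2 + 3.
Note: deg(f) ≤ deg(F) = 2; strict inequality happens when F is divisible by Z (lost terms).


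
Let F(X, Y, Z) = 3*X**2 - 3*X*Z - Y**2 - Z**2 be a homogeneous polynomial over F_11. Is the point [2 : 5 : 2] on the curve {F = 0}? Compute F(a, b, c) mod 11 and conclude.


F(2,5,2) ≡ 4 (mod 11); P is NOT on the curve.

Evaluate F(2, 5, 2) term-by-term (mod 11).
  3*X**2 ↦ 3·4·1·1 = 12
  -3*X*Z ↦ -3·2·1·2 = -12
  -Y**2 ↦ -1·1·25·1 = -25
  -Z**2 ↦ -1·1·1·4 = -4
Sum: F(2, 5, 2) = (12) + (-12) + (-25) + (-4) = -29.
Reducing mod 11: -29 ≡ 4 (mod 11).
Since F(a, b, c) ≡ 4 ≠ 0 (mod 11), P does NOT lie on the curve.


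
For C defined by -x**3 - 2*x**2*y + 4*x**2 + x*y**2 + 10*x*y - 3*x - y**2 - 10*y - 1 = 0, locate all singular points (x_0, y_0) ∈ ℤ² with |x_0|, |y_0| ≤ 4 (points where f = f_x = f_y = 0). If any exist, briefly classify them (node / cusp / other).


Singular points: {(2, -1)}; classification: cusp.

Compute partial derivatives:
  f_x = -3*x**2 - 4*x*y + 8*x + y**2 + 10*y - 3.
  f_y = -2*x**2 + 2*x*y + 10*x - 2*y - 10.
Scan x_0 ∈ {−4, ..., 4}. For each x_0, f_y(x_0, y) is a polynomial in y; find its integer roots y ∈ {−4, ..., 4}, then test f_x and f at those candidates.
  x = -4: f_y(-4, y) = -10*y - 82; no integer root y with |y| ≤ 4.
  x = -3: f_y(-3, y) = -8*y - 58; no integer root y with |y| ≤ 4.
  x = -2: f_y(-2, y) = -6*y - 38; no integer root y with |y| ≤ 4.
  x = -1: f_y(-1, y) = -4*y - 22; no integer root y with |y| ≤ 4.
  x = 0: f_y(0, y) = -2*y - 10; no integer root y with |y| ≤ 4.
  x = 1: f_y(1, y) = -2; no integer root y with |y| ≤ 4.
  x = 2: f_y(2, y) = 2*y + 2; vanishes at y ∈ {-1}. (2, -1): f_x = 0, f = 0 — SINGULAR.
  x = 3: f_y(3, y) = 4*y + 2; no integer root y with |y| ≤ 4.
  x = 4: f_y(4, y) = 6*y - 2; no integer root y with |y| ≤ 4.
Only singular point on the grid: (2, -1).
Classify: substitute x = 2 + u, y = -1 + v and expand: f = -u**3 - 2*u**2*v + u*v**2 + v**2.
No constant or linear terms (consistent with a singular point). Quadratic part: v**2. Cubic part: -u**3 - 2*u**2*v + u*v**2.
The quadratic part v**2 is a perfect square, so there is a single (double) tangent line v = 0, i.e. y = -1. Restricting the cubic part to that line (v = 0) leaves -u**3 ≠ 0, so f is not divisible by v and the branch is v² ≈ u**3 to lowest order — this is a cusp.
Classification: cusp.


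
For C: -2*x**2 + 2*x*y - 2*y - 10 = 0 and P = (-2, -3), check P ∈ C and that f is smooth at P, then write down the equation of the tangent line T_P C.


Tangent line at P: 2*x - 6*y - 14 = 0.

Step 1: f(-2, -3) = 0, so P lies on C.
Step 2: partial derivatives
  f_x(x, y) = -4*x + 2*y, f_y(x, y) = 2*x - 2.
  f_x(P) = 2, f_y(P) = -6 (gradient nonzero, so P is smooth).
Step 3: tangent line at P: 2·(x − -2) + -6·(y − -3) = 0.
Expanding: 2*x - 6*y - 14 = 0.


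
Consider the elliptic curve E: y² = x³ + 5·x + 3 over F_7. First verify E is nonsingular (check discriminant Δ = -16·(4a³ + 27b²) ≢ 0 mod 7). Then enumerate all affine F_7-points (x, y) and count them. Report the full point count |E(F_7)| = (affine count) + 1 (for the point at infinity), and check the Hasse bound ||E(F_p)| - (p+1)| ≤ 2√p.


Affine points = {(1, 3), (1, 4), (2, 0), (6, 2), (6, 5)}; affine count = 5; |E(F_7)| = 6.

Discriminant check: Δ ∝ 4a³ + 27b² = 4·5³ + 27·3² = 4·125 + 27·9 ≡ 1 (mod 7). Nonzero ⇒ E is nonsingular.
For each x ∈ F_7, compute rhs = x³ + 5·x + 3 mod 7, then count y ∈ F_7 with y² ≡ rhs.
  x = 0: rhs = 3, matching y values: none (0 points).
  x = 1: rhs = 2, matching y values: 3, 4 (2 points).
  x = 2: rhs = 0, matching y values: 0 (1 points).
  x = 3: rhs = 3, matching y values: none (0 points).
  x = 4: rhs = 3, matching y values: none (0 points).
  x = 5: rhs = 6, matching y values: none (0 points).
  x = 6: rhs = 4, matching y values: 2, 5 (2 points).
Total affine count: 5.
Full point count |E(F_7)| = 5 + 1 = 6.
Hasse bound: |6 − (7+1)| = |-2| = 2 ≤ 2√7 ≈ 5.2915 ✓.


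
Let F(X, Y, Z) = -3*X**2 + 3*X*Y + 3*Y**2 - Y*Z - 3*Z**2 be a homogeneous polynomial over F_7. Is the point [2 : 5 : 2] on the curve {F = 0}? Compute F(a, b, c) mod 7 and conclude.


F(2,5,2) ≡ 1 (mod 7); P is NOT on the curve.

Evaluate F(2, 5, 2) term-by-term (mod 7).
  -3*X**2 ↦ -3·4·1·1 = -12
  3*X*Y ↦ 3·2·5·1 = 30
  3*Y**2 ↦ 3·1·25·1 = 75
  -Y*Z ↦ -1·1·5·2 = -10
  -3*Z**2 ↦ -3·1·1·4 = -12
Sum: F(2, 5, 2) = (-12) + (30) + (75) + (-10) + (-12) = 71.
Reducing mod 7: 71 ≡ 1 (mod 7).
Since F(a, b, c) ≡ 1 ≠ 0 (mod 7), P does NOT lie on the curve.


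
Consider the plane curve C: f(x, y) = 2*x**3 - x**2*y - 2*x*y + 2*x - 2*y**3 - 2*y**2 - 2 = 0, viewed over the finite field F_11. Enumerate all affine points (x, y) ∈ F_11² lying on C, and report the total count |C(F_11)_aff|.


Affine F_11-points: {(0, 6), (1, 7), (2, 2), (4, 5), (4, 8), (7, 4), (8, 3), (9, 0), (9, 10), (10, 9)}; count = 10.

For each of the 121 pairs (x, y) ∈ F_11², evaluate f(x, y) mod 11. Record the zeros.
  x = 0: [0↦9, 1↦5, 2↦7, 3↦3, 4↦3, 5↦6, 6↦0, 7↦6, 8↦1, 9↦6, 10↦9]  zeros at y ∈ {6}
  x = 1: [0↦2, 1↦6, 2↦5, 3↦9, 4↦6, 5↦6, 6↦8, 7↦0, 8↦3, 9↦5, 10↦5]  zeros at y ∈ {7}
  x = 2: [0↦7, 1↦6, 2↦0, 3↦10, 4↦2, 5↦8, 6↦5, 7↦3, 8↦1, 9↦9, 10↦4]  zeros at y ∈ {2}
  x = 3: [0↦3, 1↦6, 2↦4, 3↦7, 4↦3, 5↦2, 6↦3, 7↦5, 8↦7, 9↦8, 10↦7]  zeros at y ∈ ∅
  x = 4: [0↦2, 1↦7, 2↦7, 3↦1, 4↦10, 5↦0, 6↦3, 7↦7, 8↦0, 9↦3, 10↦4]  zeros at y ∈ {5, 8}
  x = 5: [0↦5, 1↦10, 2↦10, 3↦4, 4↦2, 5↦3, 6↦6, 7↦10, 8↦3, 9↦6, 10↦7]  zeros at y ∈ ∅
  x = 6: [0↦2, 1↦5, 2↦3, 3↦6, 4↦2, 5↦1, 6↦2, 7↦4, 8↦6, 9↦7, 10↦6]  zeros at y ∈ ∅
  x = 7: [0↦5, 1↦4, 2↦9, 3↦8, 4↦0, 5↦6, 6↦3, 7↦1, 8↦10, 9↦7, 10↦2]  zeros at y ∈ {4}
  x = 8: [0↦4, 1↦8, 2↦7, 3↦0, 4↦8, 5↦8, 6↦10, 7↦2, 8↦5, 9↦7, 10↦7]  zeros at y ∈ {3}
  x = 9: [0↦0, 1↦7, 2↦9, 3↦5, 4↦5, 5↦8, 6↦2, 7↦8, 8↦3, 9↦8, 10↦0]  zeros at y ∈ {0, 10}
  x = 10: [0↦5, 1↦2, 2↦5, 3↦2, 4↦3, 5↦7, 6↦2, 7↦9, 8↦5, 9↦0, 10↦4]  zeros at y ∈ {9}
Collecting zeros: affine points = {(0, 6), (1, 7), (2, 2), (4, 5), (4, 8), (7, 4), (8, 3), (9, 0), (9, 10), (10, 9)}.
Total count |C(F_11)_aff| = 10.


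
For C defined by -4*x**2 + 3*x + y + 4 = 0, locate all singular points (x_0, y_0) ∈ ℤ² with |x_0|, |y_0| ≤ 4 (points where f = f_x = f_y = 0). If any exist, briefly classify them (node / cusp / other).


No singular points in the scanned grid; C is smooth there.

Compute partial derivatives:
  f_x = 3 - 8*x.
  f_y = 1.
f_y = 1 is a nonzero constant, so f_y never vanishes: no point (x, y) can satisfy f = f_x = f_y = 0. In particular no (x, y) ∈ {−4, ..., 4}² is singular; the curve is smooth.


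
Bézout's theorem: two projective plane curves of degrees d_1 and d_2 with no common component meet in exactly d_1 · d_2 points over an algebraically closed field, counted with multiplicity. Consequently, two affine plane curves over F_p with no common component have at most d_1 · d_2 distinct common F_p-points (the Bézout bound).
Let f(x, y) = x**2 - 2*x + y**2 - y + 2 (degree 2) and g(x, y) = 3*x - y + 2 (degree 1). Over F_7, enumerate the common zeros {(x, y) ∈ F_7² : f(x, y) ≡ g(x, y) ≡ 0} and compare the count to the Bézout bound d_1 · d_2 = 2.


Common zeros: {(1, 5), (6, 6)}; count = 2; Bézout bound = 2.

deg(f) = 2, deg(g) = 1, so Bézout bound = 2.
Scan x ∈ F_7. For each x, list the y ∈ F_7 with f(x, y) ≡ 0 and those with g(x, y) ≡ 0 (mod 7); the common zeros in that column are the intersection.
  x = 0: f ≡ 0 at y ∈ {4}; g ≡ 0 at y ∈ {2}; common: ∅.
  x = 1: f ≡ 0 at y ∈ {3, 5}; g ≡ 0 at y ∈ {5}; common: {5}.
  x = 2: f ≡ 0 at y ∈ {4}; g ≡ 0 at y ∈ {1}; common: ∅.
  x = 3: f ≡ 0 at y ∈ {2, 6}; g ≡ 0 at y ∈ {4}; common: ∅.
  x = 4: f ≡ 0 at y ∈ ∅; g ≡ 0 at y ∈ {0}; common: ∅.
  x = 5: f ≡ 0 at y ∈ ∅; g ≡ 0 at y ∈ {3}; common: ∅.
  x = 6: f ≡ 0 at y ∈ {2, 6}; g ≡ 0 at y ∈ {6}; common: {6}.
Collecting: common zeros = {(1, 5), (6, 6)}, so the count is 2.
Comparison with the Bézout bound: 2 ≤ 2 = deg(f)·deg(g), as expected for curves with no common component (the bound is attained).


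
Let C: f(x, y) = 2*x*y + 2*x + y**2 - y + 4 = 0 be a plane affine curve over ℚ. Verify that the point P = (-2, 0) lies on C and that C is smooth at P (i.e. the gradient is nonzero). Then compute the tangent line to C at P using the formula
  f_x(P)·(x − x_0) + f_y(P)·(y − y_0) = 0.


Tangent line at P: 2*x - 5*y + 4 = 0.

Step 1: f(-2, 0) = 0, so P lies on C.
Step 2: partial derivatives
  f_x(x, y) = 2*y + 2, f_y(x, y) = 2*x + 2*y - 1.
  f_x(P) = 2, f_y(P) = -5 (gradient nonzero, so P is smooth).
Step 3: tangent line at P: 2·(x − -2) + -5·(y − 0) = 0.
Expanding: 2*x - 5*y + 4 = 0.


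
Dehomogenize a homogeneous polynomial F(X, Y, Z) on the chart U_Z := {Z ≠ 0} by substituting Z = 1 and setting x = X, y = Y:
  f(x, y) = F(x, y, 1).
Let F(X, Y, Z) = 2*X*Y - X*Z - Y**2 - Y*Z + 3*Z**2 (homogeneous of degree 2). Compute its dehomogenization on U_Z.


f(x, y) = 2*x*y - x - y**2 - y + 3

On U_Z we set Z = 1. Each monomial c·X^i·Y^j·Z^k in F becomes c·x^i·y^j·1^k = c·x^i·y^j.
Substituting Z = 1: F(X, Y, 1) = 2*x*y - x - y**2 - y + 3.
Note: deg(f) ≤ deg(F) = 2; strict inequality happens when F is divisible by Z (lost terms).


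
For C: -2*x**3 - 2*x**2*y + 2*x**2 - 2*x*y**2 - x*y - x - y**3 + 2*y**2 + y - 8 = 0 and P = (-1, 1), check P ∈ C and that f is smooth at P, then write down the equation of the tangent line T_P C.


Tangent line at P: -10*x + 5*y - 15 = 0.

Step 1: f(-1, 1) = 0, so P lies on C.
Step 2: partial derivatives
  f_x(x, y) = -6*x**2 - 4*x*y + 4*x - 2*y**2 - y - 1, f_y(x, y) = -2*x**2 - 4*x*y - x - 3*y**2 + 4*y + 1.
  f_x(P) = -10, f_y(P) = 5 (gradient nonzero, so P is smooth).
Step 3: tangent line at P: -10·(x − -1) + 5·(y − 1) = 0.
Expanding: -10*x + 5*y - 15 = 0.


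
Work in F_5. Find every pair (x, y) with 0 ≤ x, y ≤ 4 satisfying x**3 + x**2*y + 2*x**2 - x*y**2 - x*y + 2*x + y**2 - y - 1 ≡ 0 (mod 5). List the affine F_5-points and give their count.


Affine F_5-points: {(0, 3), (1, 4), (3, 0)}; count = 3.

For each of the 25 pairs (x, y) ∈ F_5², evaluate f(x, y) mod 5. Record the zeros.
  x = 0: [0↦4, 1↦4, 2↦1, 3↦0, 4↦1]  zeros at y ∈ {3}
  x = 1: [0↦4, 1↦3, 2↦2, 3↦1, 4↦0]  zeros at y ∈ {4}
  x = 2: [0↦4, 1↦4, 2↦2, 3↦3, 4↦2]  zeros at y ∈ ∅
  x = 3: [0↦0, 1↦3, 2↦2, 3↦2, 4↦3]  zeros at y ∈ {0}
  x = 4: [0↦3, 1↦1, 2↦3, 3↦4, 4↦4]  zeros at y ∈ ∅
Collecting zeros: affine points = {(0, 3), (1, 4), (3, 0)}.
Total count |C(F_5)_aff| = 3.


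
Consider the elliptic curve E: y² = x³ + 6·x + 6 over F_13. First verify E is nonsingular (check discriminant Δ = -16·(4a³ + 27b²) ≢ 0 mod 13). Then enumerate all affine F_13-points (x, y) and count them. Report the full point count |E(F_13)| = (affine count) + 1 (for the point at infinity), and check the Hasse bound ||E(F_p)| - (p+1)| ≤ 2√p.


Affine points = {(1, 0), (2, 0), (3, 5), (3, 8), (4, 4), (4, 9), (7, 1), (7, 12), (9, 3), (9, 10), (10, 0), (11, 5), (11, 8), (12, 5), (12, 8)}; affine count = 15; |E(F_13)| = 16.

Discriminant check: Δ ∝ 4a³ + 27b² = 4·6³ + 27·6² = 4·216 + 27·36 ≡ 3 (mod 13). Nonzero ⇒ E is nonsingular.
For each x ∈ F_13, compute rhs = x³ + 6·x + 6 mod 13, then count y ∈ F_13 with y² ≡ rhs.
  x = 0: rhs = 6, matching y values: none (0 points).
  x = 1: rhs = 0, matching y values: 0 (1 points).
  x = 2: rhs = 0, matching y values: 0 (1 points).
  x = 3: rhs = 12, matching y values: 5, 8 (2 points).
  x = 4: rhs = 3, matching y values: 4, 9 (2 points).
  x = 5: rhs = 5, matching y values: none (0 points).
  x = 6: rhs = 11, matching y values: none (0 points).
  x = 7: rhs = 1, matching y values: 1, 12 (2 points).
  x = 8: rhs = 7, matching y values: none (0 points).
  x = 9: rhs = 9, matching y values: 3, 10 (2 points).
  x = 10: rhs = 0, matching y values: 0 (1 points).
  x = 11: rhs = 12, matching y values: 5, 8 (2 points).
  x = 12: rhs = 12, matching y values: 5, 8 (2 points).
Total affine count: 15.
Full point count |E(F_13)| = 15 + 1 = 16.
Hasse bound: |16 − (13+1)| = |2| = 2 ≤ 2√13 ≈ 7.2111 ✓.


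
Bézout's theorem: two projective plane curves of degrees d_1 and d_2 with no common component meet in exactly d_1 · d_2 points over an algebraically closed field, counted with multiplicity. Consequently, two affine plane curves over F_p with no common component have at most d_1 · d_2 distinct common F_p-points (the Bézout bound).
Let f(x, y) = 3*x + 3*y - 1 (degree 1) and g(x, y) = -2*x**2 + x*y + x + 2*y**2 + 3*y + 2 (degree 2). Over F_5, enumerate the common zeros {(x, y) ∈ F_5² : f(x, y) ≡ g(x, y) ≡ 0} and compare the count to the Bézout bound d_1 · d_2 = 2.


Common zeros: ∅; count = 0; Bézout bound = 2.

deg(f) = 1, deg(g) = 2, so Bézout bound = 2.
Scan x ∈ F_5. For each x, list the y ∈ F_5 with f(x, y) ≡ 0 and those with g(x, y) ≡ 0 (mod 5); the common zeros in that column are the intersection.
  x = 0: f ≡ 0 at y ∈ {2}; g ≡ 0 at y ∈ ∅; common: ∅.
  x = 1: f ≡ 0 at y ∈ {1}; g ≡ 0 at y ∈ ∅; common: ∅.
  x = 2: f ≡ 0 at y ∈ {0}; g ≡ 0 at y ∈ ∅; common: ∅.
  x = 3: f ≡ 0 at y ∈ {4}; g ≡ 0 at y ∈ {1}; common: ∅.
  x = 4: f ≡ 0 at y ∈ {3}; g ≡ 0 at y ∈ ∅; common: ∅.
Collecting: common zeros = ∅, so the count is 0.
Comparison with the Bézout bound: 0 ≤ 2 = deg(f)·deg(g), as expected for curves with no common component (the affine F_5-count falls short of the bound because intersections may lie at infinity, over extension fields, or carry multiplicity).


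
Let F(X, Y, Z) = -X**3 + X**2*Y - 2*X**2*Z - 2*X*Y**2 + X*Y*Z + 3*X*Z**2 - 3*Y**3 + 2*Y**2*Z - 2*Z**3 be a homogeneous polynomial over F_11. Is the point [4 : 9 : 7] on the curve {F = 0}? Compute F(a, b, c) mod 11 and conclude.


F(4,9,7) ≡ 3 (mod 11); P is NOT on the curve.

Evaluate F(4, 9, 7) term-by-term (mod 11).
  -X**3 ↦ -1·64·1·1 = -64
  X**2*Y ↦ 1·16·9·1 = 144
  -2*X**2*Z ↦ -2·16·1·7 = -224
  -2*X*Y**2 ↦ -2·4·81·1 = -648
  X*Y*Z ↦ 1·4·9·7 = 252
  3*X*Z**2 ↦ 3·4·1·49 = 588
  -3*Y**3 ↦ -3·1·729·1 = -2187
  2*Y**2*Z ↦ 2·1·81·7 = 1134
  -2*Z**3 ↦ -2·1·1·343 = -686
Sum: F(4, 9, 7) = (-64) + (144) + (-224) + (-648) + (252) + (588) + (-2187) + (1134) + (-686) = -1691.
Reducing mod 11: -1691 ≡ 3 (mod 11).
Since F(a, b, c) ≡ 3 ≠ 0 (mod 11), P does NOT lie on the curve.


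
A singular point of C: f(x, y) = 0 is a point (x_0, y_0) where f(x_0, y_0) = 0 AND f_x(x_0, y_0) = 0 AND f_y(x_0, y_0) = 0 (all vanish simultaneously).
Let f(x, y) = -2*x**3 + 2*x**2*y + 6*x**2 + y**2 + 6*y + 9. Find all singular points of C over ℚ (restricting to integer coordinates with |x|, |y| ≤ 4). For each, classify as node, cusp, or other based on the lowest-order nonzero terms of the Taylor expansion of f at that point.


Singular points: {(0, -3)}; classification: cusp.

Compute partial derivatives:
  f_x = -6*x**2 + 4*x*y + 12*x.
  f_y = 2*x**2 + 2*y + 6.
Scan x_0 ∈ {−4, ..., 4}. For each x_0, f_y(x_0, y) is a polynomial in y; find its integer roots y ∈ {−4, ..., 4}, then test f_x and f at those candidates.
  x = -4: f_y(-4, y) = 2*y + 38; no integer root y with |y| ≤ 4.
  x = -3: f_y(-3, y) = 2*y + 24; no integer root y with |y| ≤ 4.
  x = -2: f_y(-2, y) = 2*y + 14; no integer root y with |y| ≤ 4.
  x = -1: f_y(-1, y) = 2*y + 8; vanishes at y ∈ {-4}. (-1, -4): f_x = -2 ≠ 0.
  x = 0: f_y(0, y) = 2*y + 6; vanishes at y ∈ {-3}. (0, -3): f_x = 0, f = 0 — SINGULAR.
  x = 1: f_y(1, y) = 2*y + 8; vanishes at y ∈ {-4}. (1, -4): f_x = -10 ≠ 0.
  x = 2: f_y(2, y) = 2*y + 14; no integer root y with |y| ≤ 4.
  x = 3: f_y(3, y) = 2*y + 24; no integer root y with |y| ≤ 4.
  x = 4: f_y(4, y) = 2*y + 38; no integer root y with |y| ≤ 4.
Only singular point on the grid: (0, -3).
Classify: substitute x = 0 + u, y = -3 + v and expand: f = -2*u**3 + 2*u**2*v + v**2.
No constant or linear terms (consistent with a singular point). Quadratic part: v**2. Cubic part: -2*u**3 + 2*u**2*v.
The quadratic part v**2 is a perfect square, so there is a single (double) tangent line v = 0, i.e. y = -3. Restricting the cubic part to that line (v = 0) leaves -2*u**3 ≠ 0, so f is not divisible by v and the branch is v² ≈ 2*u**3 to lowest order — this is a cusp.
Classification: cusp.


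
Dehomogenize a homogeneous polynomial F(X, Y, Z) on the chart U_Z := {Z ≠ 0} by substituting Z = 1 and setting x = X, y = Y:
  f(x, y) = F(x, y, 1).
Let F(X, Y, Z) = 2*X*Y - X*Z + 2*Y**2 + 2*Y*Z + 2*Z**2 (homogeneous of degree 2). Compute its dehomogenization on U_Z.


f(x, y) = 2*x*y - x + 2*y**2 + 2*y + 2

On U_Z we set Z = 1. Each monomial c·X^i·Y^j·Z^k in F becomes c·x^i·y^j·1^k = c·x^i·y^j.
Substituting Z = 1: F(X, Y, 1) = 2*x*y - x + 2*y**2 + 2*y + 2.
Note: deg(f) ≤ deg(F) = 2; strict inequality happens when F is divisible by Z (lost terms).


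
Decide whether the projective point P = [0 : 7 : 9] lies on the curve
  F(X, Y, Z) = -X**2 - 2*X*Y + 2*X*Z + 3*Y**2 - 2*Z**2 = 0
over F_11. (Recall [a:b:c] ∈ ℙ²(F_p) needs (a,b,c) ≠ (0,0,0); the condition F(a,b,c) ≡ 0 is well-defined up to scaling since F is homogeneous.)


F(0,7,9) ≡ 7 (mod 11); P is NOT on the curve.

Evaluate F(0, 7, 9) term-by-term (mod 11).
  -X**2 ↦ -1·0·1·1 = 0
  -2*X*Y ↦ -2·0·7·1 = 0
  2*X*Z ↦ 2·0·1·9 = 0
  3*Y**2 ↦ 3·1·49·1 = 147
  -2*Z**2 ↦ -2·1·1·81 = -162
Sum: F(0, 7, 9) = (0) + (0) + (0) + (147) + (-162) = -15.
Reducing mod 11: -15 ≡ 7 (mod 11).
Since F(a, b, c) ≡ 7 ≠ 0 (mod 11), P does NOT lie on the curve.


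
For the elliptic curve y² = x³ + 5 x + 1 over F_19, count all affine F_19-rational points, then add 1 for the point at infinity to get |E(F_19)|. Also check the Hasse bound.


Affine points = {(0, 1), (0, 18), (1, 8), (1, 11), (2, 0), (3, 9), (3, 10), (4, 3), (4, 16), (6, 0), (10, 5), (10, 14), (11, 0), (16, 4), (16, 15)}; affine count = 15; |E(F_19)| = 16.

Discriminant check: Δ ∝ 4a³ + 27b² = 4·5³ + 27·1² = 4·125 + 27·1 ≡ 14 (mod 19). Nonzero ⇒ E is nonsingular.
For each x ∈ F_19, compute rhs = x³ + 5·x + 1 mod 19, then count y ∈ F_19 with y² ≡ rhs.
  x = 0: rhs = 1, matching y values: 1, 18 (2 points).
  x = 1: rhs = 7, matching y values: 8, 11 (2 points).
  x = 2: rhs = 0, matching y values: 0 (1 points).
  x = 3: rhs = 5, matching y values: 9, 10 (2 points).
  x = 4: rhs = 9, matching y values: 3, 16 (2 points).
  x = 5: rhs = 18, matching y values: none (0 points).
  x = 6: rhs = 0, matching y values: 0 (1 points).
  x = 7: rhs = 18, matching y values: none (0 points).
  x = 8: rhs = 2, matching y values: none (0 points).
  x = 9: rhs = 15, matching y values: none (0 points).
  x = 10: rhs = 6, matching y values: 5, 14 (2 points).
  x = 11: rhs = 0, matching y values: 0 (1 points).
  x = 12: rhs = 3, matching y values: none (0 points).
  x = 13: rhs = 2, matching y values: none (0 points).
  x = 14: rhs = 3, matching y values: none (0 points).
  x = 15: rhs = 12, matching y values: none (0 points).
  x = 16: rhs = 16, matching y values: 4, 15 (2 points).
  x = 17: rhs = 2, matching y values: none (0 points).
  x = 18: rhs = 14, matching y values: none (0 points).
Total affine count: 15.
Full point count |E(F_19)| = 15 + 1 = 16.
Hasse bound: |16 − (19+1)| = |-4| = 4 ≤ 2√19 ≈ 8.7178 ✓.


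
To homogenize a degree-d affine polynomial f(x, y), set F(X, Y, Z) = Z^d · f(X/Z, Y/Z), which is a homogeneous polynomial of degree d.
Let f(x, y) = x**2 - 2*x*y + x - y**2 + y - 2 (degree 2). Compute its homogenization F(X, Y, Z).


F(X, Y, Z) = X**2 - 2*X*Y + X*Z - Y**2 + Y*Z - 2*Z**2

deg(f) = 2.
Substitute x = X/Z, y = Y/Z into f, then multiply by Z^2.
  monomial 1·x^2·y^0 ↦ 1·X^2·Y^0·Z^0.
  monomial -2·x^1·y^1 ↦ -2·X^1·Y^1·Z^0.
  monomial 1·x^1·y^0 ↦ 1·X^1·Y^0·Z^1.
  monomial -1·x^0·y^2 ↦ -1·X^0·Y^2·Z^0.
  monomial 1·x^0·y^1 ↦ 1·X^0·Y^1·Z^1.
  monomial -2·x^0·y^0 ↦ -2·X^0·Y^0·Z^2.
Collecting: F(X, Y, Z) = X**2 - 2*X*Y + X*Z - Y**2 + Y*Z - 2*Z**2.


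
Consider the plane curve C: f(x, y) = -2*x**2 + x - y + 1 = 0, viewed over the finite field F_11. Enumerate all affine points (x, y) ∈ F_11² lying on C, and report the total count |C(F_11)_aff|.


Affine F_11-points: {(0, 1), (1, 0), (2, 6), (3, 8), (4, 6), (5, 0), (6, 1), (7, 9), (8, 2), (9, 2), (10, 9)}; count = 11.

For each of the 121 pairs (x, y) ∈ F_11², evaluate f(x, y) mod 11. Record the zeros.
  x = 0: [0↦1, 1↦0, 2↦10, 3↦9, 4↦8, 5↦7, 6↦6, 7↦5, 8↦4, 9↦3, 10↦2]  zeros at y ∈ {1}
  x = 1: [0↦0, 1↦10, 2↦9, 3↦8, 4↦7, 5↦6, 6↦5, 7↦4, 8↦3, 9↦2, 10↦1]  zeros at y ∈ {0}
  x = 2: [0↦6, 1↦5, 2↦4, 3↦3, 4↦2, 5↦1, 6↦0, 7↦10, 8↦9, 9↦8, 10↦7]  zeros at y ∈ {6}
  x = 3: [0↦8, 1↦7, 2↦6, 3↦5, 4↦4, 5↦3, 6↦2, 7↦1, 8↦0, 9↦10, 10↦9]  zeros at y ∈ {8}
  x = 4: [0↦6, 1↦5, 2↦4, 3↦3, 4↦2, 5↦1, 6↦0, 7↦10, 8↦9, 9↦8, 10↦7]  zeros at y ∈ {6}
  x = 5: [0↦0, 1↦10, 2↦9, 3↦8, 4↦7, 5↦6, 6↦5, 7↦4, 8↦3, 9↦2, 10↦1]  zeros at y ∈ {0}
  x = 6: [0↦1, 1↦0, 2↦10, 3↦9, 4↦8, 5↦7, 6↦6, 7↦5, 8↦4, 9↦3, 10↦2]  zeros at y ∈ {1}
  x = 7: [0↦9, 1↦8, 2↦7, 3↦6, 4↦5, 5↦4, 6↦3, 7↦2, 8↦1, 9↦0, 10↦10]  zeros at y ∈ {9}
  x = 8: [0↦2, 1↦1, 2↦0, 3↦10, 4↦9, 5↦8, 6↦7, 7↦6, 8↦5, 9↦4, 10↦3]  zeros at y ∈ {2}
  x = 9: [0↦2, 1↦1, 2↦0, 3↦10, 4↦9, 5↦8, 6↦7, 7↦6, 8↦5, 9↦4, 10↦3]  zeros at y ∈ {2}
  x = 10: [0↦9, 1↦8, 2↦7, 3↦6, 4↦5, 5↦4, 6↦3, 7↦2, 8↦1, 9↦0, 10↦10]  zeros at y ∈ {9}
Collecting zeros: affine points = {(0, 1), (1, 0), (2, 6), (3, 8), (4, 6), (5, 0), (6, 1), (7, 9), (8, 2), (9, 2), (10, 9)}.
Total count |C(F_11)_aff| = 11.


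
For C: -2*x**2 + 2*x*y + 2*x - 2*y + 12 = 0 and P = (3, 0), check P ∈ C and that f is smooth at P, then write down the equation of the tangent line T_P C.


Tangent line at P: -10*x + 4*y + 30 = 0.

Step 1: f(3, 0) = 0, so P lies on C.
Step 2: partial derivatives
  f_x(x, y) = -4*x + 2*y + 2, f_y(x, y) = 2*x - 2.
  f_x(P) = -10, f_y(P) = 4 (gradient nonzero, so P is smooth).
Step 3: tangent line at P: -10·(x − 3) + 4·(y − 0) = 0.
Expanding: -10*x + 4*y + 30 = 0.


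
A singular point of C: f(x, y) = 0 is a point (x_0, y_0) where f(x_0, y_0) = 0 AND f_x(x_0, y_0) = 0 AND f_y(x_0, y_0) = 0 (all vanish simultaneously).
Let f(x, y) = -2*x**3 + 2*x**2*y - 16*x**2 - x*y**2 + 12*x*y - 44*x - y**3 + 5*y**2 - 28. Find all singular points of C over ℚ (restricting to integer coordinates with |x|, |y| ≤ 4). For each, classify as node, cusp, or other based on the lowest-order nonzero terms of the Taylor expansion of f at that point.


Singular points: {(-2, 2)}; classification: cusp.

Compute partial derivatives:
  f_x = -6*x**2 + 4*x*y - 32*x - y**2 + 12*y - 44.
  f_y = 2*x**2 - 2*x*y + 12*x - 3*y**2 + 10*y.
Scan x_0 ∈ {−4, ..., 4}. For each x_0, f_y(x_0, y) is a polynomial in y; find its integer roots y ∈ {−4, ..., 4}, then test f_x and f at those candidates.
  x = -4: f_y(-4, y) = -3*y**2 + 18*y - 16; no integer root y with |y| ≤ 4.
  x = -3: f_y(-3, y) = -3*y**2 + 16*y - 18; no integer root y with |y| ≤ 4.
  x = -2: f_y(-2, y) = -3*y**2 + 14*y - 16; vanishes at y ∈ {2}. (-2, 2): f_x = 0, f = 0 — SINGULAR.
  x = -1: f_y(-1, y) = -3*y**2 + 12*y - 10; no integer root y with |y| ≤ 4.
  x = 0: f_y(0, y) = -3*y**2 + 10*y; vanishes at y ∈ {0}. (0, 0): f_x = -44 ≠ 0.
  x = 1: f_y(1, y) = -3*y**2 + 8*y + 14; no integer root y with |y| ≤ 4.
  x = 2: f_y(2, y) = -3*y**2 + 6*y + 32; no integer root y with |y| ≤ 4.
  x = 3: f_y(3, y) = -3*y**2 + 4*y + 54; no integer root y with |y| ≤ 4.
  x = 4: f_y(4, y) = -3*y**2 + 2*y + 80; no integer root y with |y| ≤ 4.
Only singular point on the grid: (-2, 2).
Classify: substitute x = -2 + u, y = 2 + v and expand: f = -2*u**3 + 2*u**2*v - u*v**2 - v**3 + v**2.
No constant or linear terms (consistent with a singular point). Quadratic part: v**2. Cubic part: -2*u**3 + 2*u**2*v - u*v**2 - v**3.
The quadratic part v**2 is a perfect square, so there is a single (double) tangent line v = 0, i.e. y = 2. Restricting the cubic part to that line (v = 0) leaves -2*u**3 ≠ 0, so f is not divisible by v and the branch is v² ≈ 2*u**3 to lowest order — this is a cusp.
Classification: cusp.


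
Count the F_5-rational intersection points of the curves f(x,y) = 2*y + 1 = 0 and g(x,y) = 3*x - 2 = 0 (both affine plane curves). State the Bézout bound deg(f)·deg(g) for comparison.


Common zeros: {(4, 2)}; count = 1; Bézout bound = 1.

deg(f) = 1, deg(g) = 1, so Bézout bound = 1.
Scan x ∈ F_5. For each x, list the y ∈ F_5 with f(x, y) ≡ 0 and those with g(x, y) ≡ 0 (mod 5); the common zeros in that column are the intersection.
  x = 0: f ≡ 0 at y ∈ {2}; g ≡ 0 at y ∈ ∅; common: ∅.
  x = 1: f ≡ 0 at y ∈ {2}; g ≡ 0 at y ∈ ∅; common: ∅.
  x = 2: f ≡ 0 at y ∈ {2}; g ≡ 0 at y ∈ ∅; common: ∅.
  x = 3: f ≡ 0 at y ∈ {2}; g ≡ 0 at y ∈ ∅; common: ∅.
  x = 4: f ≡ 0 at y ∈ {2}; g ≡ 0 at y ∈ {0, 1, 2, 3, 4}; common: {2}.
Collecting: common zeros = {(4, 2)}, so the count is 1.
Comparison with the Bézout bound: 1 ≤ 1 = deg(f)·deg(g), as expected for curves with no common component (the bound is attained).


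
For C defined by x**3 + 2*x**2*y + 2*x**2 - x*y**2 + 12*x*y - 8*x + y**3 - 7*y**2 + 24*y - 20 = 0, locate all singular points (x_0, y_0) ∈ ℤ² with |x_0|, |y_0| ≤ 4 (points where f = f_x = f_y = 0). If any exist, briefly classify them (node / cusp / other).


Singular points: {(-2, 2)}; classification: cusp.

Compute partial derivatives:
  f_x = 3*x**2 + 4*x*y + 4*x - y**2 + 12*y - 8.
  f_y = 2*x**2 - 2*x*y + 12*x + 3*y**2 - 14*y + 24.
Scan x_0 ∈ {−4, ..., 4}. For each x_0, f_y(x_0, y) is a polynomial in y; find its integer roots y ∈ {−4, ..., 4}, then test f_x and f at those candidates.
  x = -4: f_y(-4, y) = 3*y**2 - 6*y + 8; no integer root y with |y| ≤ 4.
  x = -3: f_y(-3, y) = 3*y**2 - 8*y + 6; no integer root y with |y| ≤ 4.
  x = -2: f_y(-2, y) = 3*y**2 - 10*y + 8; vanishes at y ∈ {2}. (-2, 2): f_x = 0, f = 0 — SINGULAR.
  x = -1: f_y(-1, y) = 3*y**2 - 12*y + 14; no integer root y with |y| ≤ 4.
  x = 0: f_y(0, y) = 3*y**2 - 14*y + 24; no integer root y with |y| ≤ 4.
  x = 1: f_y(1, y) = 3*y**2 - 16*y + 38; no integer root y with |y| ≤ 4.
  x = 2: f_y(2, y) = 3*y**2 - 18*y + 56; no integer root y with |y| ≤ 4.
  x = 3: f_y(3, y) = 3*y**2 - 20*y + 78; no integer root y with |y| ≤ 4.
  x = 4: f_y(4, y) = 3*y**2 - 22*y + 104; no integer root y with |y| ≤ 4.
Only singular point on the grid: (-2, 2).
Classify: substitute x = -2 + u, y = 2 + v and expand: f = u**3 + 2*u**2*v - u*v**2 + v**3 + v**2.
No constant or linear terms (consistent with a singular point). Quadratic part: v**2. Cubic part: u**3 + 2*u**2*v - u*v**2 + v**3.
The quadratic part v**2 is a perfect square, so there is a single (double) tangent line v = 0, i.e. y = 2. Restricting the cubic part to that line (v = 0) leaves u**3 ≠ 0, so f is not divisible by v and the branch is v² ≈ -u**3 to lowest order — this is a cusp.
Classification: cusp.


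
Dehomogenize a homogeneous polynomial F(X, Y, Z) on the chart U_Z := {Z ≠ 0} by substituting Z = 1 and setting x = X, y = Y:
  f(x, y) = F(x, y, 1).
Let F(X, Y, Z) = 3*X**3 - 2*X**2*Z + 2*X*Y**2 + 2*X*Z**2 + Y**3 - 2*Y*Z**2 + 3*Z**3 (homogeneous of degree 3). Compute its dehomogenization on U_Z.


f(x, y) = 3*x**3 - 2*x**2 + 2*x*y**2 + 2*x + y**3 - 2*y + 3

On U_Z we set Z = 1. Each monomial c·X^i·Y^j·Z^k in F becomes c·x^i·y^j·1^k = c·x^i·y^j.
Substituting Z = 1: F(X, Y, 1) = 3*x**3 - 2*x**2 + 2*x*y**2 + 2*x + y**3 - 2*y + 3.
Note: deg(f) ≤ deg(F) = 3; strict inequality happens when F is divisible by Z (lost terms).


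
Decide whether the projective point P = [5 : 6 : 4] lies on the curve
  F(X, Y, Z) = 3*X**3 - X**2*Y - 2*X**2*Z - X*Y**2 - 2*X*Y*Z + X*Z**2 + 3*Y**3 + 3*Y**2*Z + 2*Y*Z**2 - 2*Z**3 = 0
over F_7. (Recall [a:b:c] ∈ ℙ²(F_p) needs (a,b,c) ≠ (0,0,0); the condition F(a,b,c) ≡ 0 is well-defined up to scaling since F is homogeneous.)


F(5,6,4) ≡ 3 (mod 7); P is NOT on the curve.

Evaluate F(5, 6, 4) term-by-term (mod 7).
  3*X**3 ↦ 3·125·1·1 = 375
  -X**2*Y ↦ -1·25·6·1 = -150
  -2*X**2*Z ↦ -2·25·1·4 = -200
  -X*Y**2 ↦ -1·5·36·1 = -180
  -2*X*Y*Z ↦ -2·5·6·4 = -240
  X*Z**2 ↦ 1·5·1·16 = 80
  3*Y**3 ↦ 3·1·216·1 = 648
  3*Y**2*Z ↦ 3·1·36·4 = 432
  2*Y*Z**2 ↦ 2·1·6·16 = 192
  -2*Z**3 ↦ -2·1·1·64 = -128
Sum: F(5, 6, 4) = (375) + (-150) + (-200) + (-180) + (-240) + (80) + (648) + (432) + (192) + (-128) = 829.
Reducing mod 7: 829 ≡ 3 (mod 7).
Since F(a, b, c) ≡ 3 ≠ 0 (mod 7), P does NOT lie on the curve.


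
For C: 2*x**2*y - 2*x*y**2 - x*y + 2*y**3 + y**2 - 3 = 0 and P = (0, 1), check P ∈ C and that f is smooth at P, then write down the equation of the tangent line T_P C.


Tangent line at P: -3*x + 8*y - 8 = 0.

Step 1: f(0, 1) = 0, so P lies on C.
Step 2: partial derivatives
  f_x(x, y) = 4*x*y - 2*y**2 - y, f_y(x, y) = 2*x**2 - 4*x*y - x + 6*y**2 + 2*y.
  f_x(P) = -3, f_y(P) = 8 (gradient nonzero, so P is smooth).
Step 3: tangent line at P: -3·(x − 0) + 8·(y − 1) = 0.
Expanding: -3*x + 8*y - 8 = 0.


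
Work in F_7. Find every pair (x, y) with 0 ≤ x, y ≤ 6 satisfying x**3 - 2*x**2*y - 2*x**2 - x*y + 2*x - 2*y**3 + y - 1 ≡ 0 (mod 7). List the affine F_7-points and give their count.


Affine F_7-points: {(0, 6), (1, 0), (2, 4), (2, 6), (3, 0), (3, 2), (3, 5), (5, 0), (5, 1), (5, 6)}; count = 10.

For each of the 49 pairs (x, y) ∈ F_7², evaluate f(x, y) mod 7. Record the zeros.
  x = 0: [0↦6, 1↦5, 2↦6, 3↦4, 4↦1, 5↦6, 6↦0]  zeros at y ∈ {6}
  x = 1: [0↦0, 1↦3, 2↦1, 3↦3, 4↦4, 5↦6, 6↦4]  zeros at y ∈ {0}
  x = 2: [0↦3, 1↦6, 2↦4, 3↦6, 4↦0, 5↦2, 6↦0]  zeros at y ∈ {4, 6}
  x = 3: [0↦0, 1↦6, 2↦0, 3↦5, 4↦2, 5↦0, 6↦1]  zeros at y ∈ {0, 2, 5}
  x = 4: [0↦4, 1↦2, 2↦2, 3↦6, 4↦2, 5↦6, 6↦6]  zeros at y ∈ ∅
  x = 5: [0↦0, 1↦0, 2↦2, 3↦1, 4↦6, 5↦5, 6↦0]  zeros at y ∈ {0, 1, 6}
  x = 6: [0↦1, 1↦6, 2↦6, 3↦3, 4↦6, 5↦3, 6↦3]  zeros at y ∈ ∅
Collecting zeros: affine points = {(0, 6), (1, 0), (2, 4), (2, 6), (3, 0), (3, 2), (3, 5), (5, 0), (5, 1), (5, 6)}.
Total count |C(F_7)_aff| = 10.


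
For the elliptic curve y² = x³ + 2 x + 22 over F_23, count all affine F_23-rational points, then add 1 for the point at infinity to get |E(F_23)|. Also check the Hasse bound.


Affine points = {(1, 5), (1, 18), (3, 3), (3, 20), (4, 5), (4, 18), (11, 8), (11, 15), (12, 7), (12, 16), (15, 0), (17, 1), (17, 22), (18, 5), (18, 18), (20, 9), (20, 14)}; affine count = 17; |E(F_23)| = 18.

Discriminant check: Δ ∝ 4a³ + 27b² = 4·2³ + 27·22² = 4·8 + 27·484 ≡ 13 (mod 23). Nonzero ⇒ E is nonsingular.
For each x ∈ F_23, compute rhs = x³ + 2·x + 22 mod 23, then count y ∈ F_23 with y² ≡ rhs.
  x = 0: rhs = 22, matching y values: none (0 points).
  x = 1: rhs = 2, matching y values: 5, 18 (2 points).
  x = 2: rhs = 11, matching y values: none (0 points).
  x = 3: rhs = 9, matching y values: 3, 20 (2 points).
  x = 4: rhs = 2, matching y values: 5, 18 (2 points).
  x = 5: rhs = 19, matching y values: none (0 points).
  x = 6: rhs = 20, matching y values: none (0 points).
  x = 7: rhs = 11, matching y values: none (0 points).
  x = 8: rhs = 21, matching y values: none (0 points).
  x = 9: rhs = 10, matching y values: none (0 points).
  x = 10: rhs = 7, matching y values: none (0 points).
  x = 11: rhs = 18, matching y values: 8, 15 (2 points).
  x = 12: rhs = 3, matching y values: 7, 16 (2 points).
  x = 13: rhs = 14, matching y values: none (0 points).
  x = 14: rhs = 11, matching y values: none (0 points).
  x = 15: rhs = 0, matching y values: 0 (1 points).
  x = 16: rhs = 10, matching y values: none (0 points).
  x = 17: rhs = 1, matching y values: 1, 22 (2 points).
  x = 18: rhs = 2, matching y values: 5, 18 (2 points).
  x = 19: rhs = 19, matching y values: none (0 points).
  x = 20: rhs = 12, matching y values: 9, 14 (2 points).
  x = 21: rhs = 10, matching y values: none (0 points).
  x = 22: rhs = 19, matching y values: none (0 points).
Total affine count: 17.
Full point count |E(F_23)| = 17 + 1 = 18.
Hasse bound: |18 − (23+1)| = |-6| = 6 ≤ 2√23 ≈ 9.5917 ✓.


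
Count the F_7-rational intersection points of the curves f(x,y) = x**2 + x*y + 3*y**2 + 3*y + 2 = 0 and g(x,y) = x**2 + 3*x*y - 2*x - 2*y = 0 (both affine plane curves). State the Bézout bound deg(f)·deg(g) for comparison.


Common zeros: ∅; count = 0; Bézout bound = 4.

deg(f) = 2, deg(g) = 2, so Bézout bound = 4.
Scan x ∈ F_7. For each x, list the y ∈ F_7 with f(x, y) ≡ 0 and those with g(x, y) ≡ 0 (mod 7); the common zeros in that column are the intersection.
  x = 0: f ≡ 0 at y ∈ ∅; g ≡ 0 at y ∈ {0}; common: ∅.
  x = 1: f ≡ 0 at y ∈ {3, 5}; g ≡ 0 at y ∈ {1}; common: ∅.
  x = 2: f ≡ 0 at y ∈ {1, 2}; g ≡ 0 at y ∈ {0}; common: ∅.
  x = 3: f ≡ 0 at y ∈ {2, 3}; g ≡ 0 at y ∈ ∅; common: ∅.
  x = 4: f ≡ 0 at y ∈ {1, 6}; g ≡ 0 at y ∈ {2}; common: ∅.
  x = 5: f ≡ 0 at y ∈ ∅; g ≡ 0 at y ∈ {1}; common: ∅.
  x = 6: f ≡ 0 at y ∈ ∅; g ≡ 0 at y ∈ {2}; common: ∅.
Collecting: common zeros = ∅, so the count is 0.
Comparison with the Bézout bound: 0 ≤ 4 = deg(f)·deg(g), as expected for curves with no common component (the affine F_7-count falls short of the bound because intersections may lie at infinity, over extension fields, or carry multiplicity).


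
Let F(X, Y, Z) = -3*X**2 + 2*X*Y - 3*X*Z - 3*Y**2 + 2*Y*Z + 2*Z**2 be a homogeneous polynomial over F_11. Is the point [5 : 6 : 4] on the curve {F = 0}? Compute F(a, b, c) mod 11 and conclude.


F(5,6,4) ≡ 7 (mod 11); P is NOT on the curve.

Evaluate F(5, 6, 4) term-by-term (mod 11).
  -3*X**2 ↦ -3·25·1·1 = -75
  2*X*Y ↦ 2·5·6·1 = 60
  -3*X*Z ↦ -3·5·1·4 = -60
  -3*Y**2 ↦ -3·1·36·1 = -108
  2*Y*Z ↦ 2·1·6·4 = 48
  2*Z**2 ↦ 2·1·1·16 = 32
Sum: F(5, 6, 4) = (-75) + (60) + (-60) + (-108) + (48) + (32) = -103.
Reducing mod 11: -103 ≡ 7 (mod 11).
Since F(a, b, c) ≡ 7 ≠ 0 (mod 11), P does NOT lie on the curve.


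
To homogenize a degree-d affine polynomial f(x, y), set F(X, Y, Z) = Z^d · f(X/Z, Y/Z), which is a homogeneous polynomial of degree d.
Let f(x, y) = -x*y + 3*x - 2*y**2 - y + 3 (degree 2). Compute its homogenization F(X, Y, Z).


F(X, Y, Z) = -X*Y + 3*X*Z - 2*Y**2 - Y*Z + 3*Z**2

deg(f) = 2.
Substitute x = X/Z, y = Y/Z into f, then multiply by Z^2.
  monomial -1·x^1·y^1 ↦ -1·X^1·Y^1·Z^0.
  monomial 3·x^1·y^0 ↦ 3·X^1·Y^0·Z^1.
  monomial -2·x^0·y^2 ↦ -2·X^0·Y^2·Z^0.
  monomial -1·x^0·y^1 ↦ -1·X^0·Y^1·Z^1.
  monomial 3·x^0·y^0 ↦ 3·X^0·Y^0·Z^2.
Collecting: F(X, Y, Z) = -X*Y + 3*X*Z - 2*Y**2 - Y*Z + 3*Z**2.


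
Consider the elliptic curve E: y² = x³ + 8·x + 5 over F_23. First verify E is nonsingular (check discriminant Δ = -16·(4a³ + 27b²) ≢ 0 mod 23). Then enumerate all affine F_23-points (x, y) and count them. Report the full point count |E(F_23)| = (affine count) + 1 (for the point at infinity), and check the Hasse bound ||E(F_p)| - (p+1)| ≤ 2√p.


Affine points = {(2, 11), (2, 12), (4, 3), (4, 20), (5, 3), (5, 20), (6, 4), (6, 19), (7, 6), (7, 17), (8, 11), (8, 12), (9, 1), (9, 22), (10, 2), (10, 21), (12, 9), (12, 14), (13, 11), (13, 12), (14, 3), (14, 20), (15, 2), (15, 21), (18, 1), (18, 22), (19, 1), (19, 22), (20, 0), (21, 2), (21, 21)}; affine count = 31; |E(F_23)| = 32.

Discriminant check: Δ ∝ 4a³ + 27b² = 4·8³ + 27·5² = 4·512 + 27·25 ≡ 9 (mod 23). Nonzero ⇒ E is nonsingular.
For each x ∈ F_23, compute rhs = x³ + 8·x + 5 mod 23, then count y ∈ F_23 with y² ≡ rhs.
  x = 0: rhs = 5, matching y values: none (0 points).
  x = 1: rhs = 14, matching y values: none (0 points).
  x = 2: rhs = 6, matching y values: 11, 12 (2 points).
  x = 3: rhs = 10, matching y values: none (0 points).
  x = 4: rhs = 9, matching y values: 3, 20 (2 points).
  x = 5: rhs = 9, matching y values: 3, 20 (2 points).
  x = 6: rhs = 16, matching y values: 4, 19 (2 points).
  x = 7: rhs = 13, matching y values: 6, 17 (2 points).
  x = 8: rhs = 6, matching y values: 11, 12 (2 points).
  x = 9: rhs = 1, matching y values: 1, 22 (2 points).
  x = 10: rhs = 4, matching y values: 2, 21 (2 points).
  x = 11: rhs = 21, matching y values: none (0 points).
  x = 12: rhs = 12, matching y values: 9, 14 (2 points).
  x = 13: rhs = 6, matching y values: 11, 12 (2 points).
  x = 14: rhs = 9, matching y values: 3, 20 (2 points).
  x = 15: rhs = 4, matching y values: 2, 21 (2 points).
  x = 16: rhs = 20, matching y values: none (0 points).
  x = 17: rhs = 17, matching y values: none (0 points).
  x = 18: rhs = 1, matching y values: 1, 22 (2 points).
  x = 19: rhs = 1, matching y values: 1, 22 (2 points).
  x = 20: rhs = 0, matching y values: 0 (1 points).
  x = 21: rhs = 4, matching y values: 2, 21 (2 points).
  x = 22: rhs = 19, matching y values: none (0 points).
Total affine count: 31.
Full point count |E(F_23)| = 31 + 1 = 32.
Hasse bound: |32 − (23+1)| = |8| = 8 ≤ 2√23 ≈ 9.5917 ✓.


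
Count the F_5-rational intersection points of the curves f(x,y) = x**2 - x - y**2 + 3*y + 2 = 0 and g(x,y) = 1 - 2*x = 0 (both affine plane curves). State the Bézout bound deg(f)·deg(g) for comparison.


Common zeros: {(3, 1), (3, 2)}; count = 2; Bézout bound = 2.

deg(f) = 2, deg(g) = 1, so Bézout bound = 2.
Scan x ∈ F_5. For each x, list the y ∈ F_5 with f(x, y) ≡ 0 and those with g(x, y) ≡ 0 (mod 5); the common zeros in that column are the intersection.
  x = 0: f ≡ 0 at y ∈ ∅; g ≡ 0 at y ∈ ∅; common: ∅.
  x = 1: f ≡ 0 at y ∈ ∅; g ≡ 0 at y ∈ ∅; common: ∅.
  x = 2: f ≡ 0 at y ∈ {4}; g ≡ 0 at y ∈ ∅; common: ∅.
  x = 3: f ≡ 0 at y ∈ {1, 2}; g ≡ 0 at y ∈ {0, 1, 2, 3, 4}; common: {1, 2}.
  x = 4: f ≡ 0 at y ∈ {4}; g ≡ 0 at y ∈ ∅; common: ∅.
Collecting: common zeros = {(3, 1), (3, 2)}, so the count is 2.
Comparison with the Bézout bound: 2 ≤ 2 = deg(f)·deg(g), as expected for curves with no common component (the bound is attained).
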